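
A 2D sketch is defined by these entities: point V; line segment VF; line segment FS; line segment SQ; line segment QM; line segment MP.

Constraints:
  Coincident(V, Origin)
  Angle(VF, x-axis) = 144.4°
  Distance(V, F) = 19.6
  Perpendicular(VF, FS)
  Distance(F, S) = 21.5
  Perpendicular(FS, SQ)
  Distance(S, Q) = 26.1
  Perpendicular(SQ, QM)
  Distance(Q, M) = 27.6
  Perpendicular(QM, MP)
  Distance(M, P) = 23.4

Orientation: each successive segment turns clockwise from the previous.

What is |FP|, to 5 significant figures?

6.6708

SQ is perpendicular to QM, so QM runs at -125.60°; with |QM| = 27.6, M = (1.7342, -8.7437). QM ⟂ MP, so MP runs at 144.40°; with |MP| = 23.4, P = (-17.292, 4.8780). Then |FP| = |P − F| = 6.6708.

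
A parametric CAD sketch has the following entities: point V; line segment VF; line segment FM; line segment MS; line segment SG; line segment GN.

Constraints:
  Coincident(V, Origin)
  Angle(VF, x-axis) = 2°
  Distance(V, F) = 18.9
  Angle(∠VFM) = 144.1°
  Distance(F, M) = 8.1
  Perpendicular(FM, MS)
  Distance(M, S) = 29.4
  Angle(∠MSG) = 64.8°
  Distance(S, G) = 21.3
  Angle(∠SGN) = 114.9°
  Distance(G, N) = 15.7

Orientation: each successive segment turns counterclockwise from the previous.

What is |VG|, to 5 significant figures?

10.132

FM is perpendicular to MS, so MS runs at 127.90°; with |MS| = 29.4, S = (7.2201, 28.834). ∠MSG = 64.8° gives SG at -116.90° from the x-axis; with |SG| = 21.3, G = (-2.4168, 9.8391). Then |VG| = |G − V| = 10.132.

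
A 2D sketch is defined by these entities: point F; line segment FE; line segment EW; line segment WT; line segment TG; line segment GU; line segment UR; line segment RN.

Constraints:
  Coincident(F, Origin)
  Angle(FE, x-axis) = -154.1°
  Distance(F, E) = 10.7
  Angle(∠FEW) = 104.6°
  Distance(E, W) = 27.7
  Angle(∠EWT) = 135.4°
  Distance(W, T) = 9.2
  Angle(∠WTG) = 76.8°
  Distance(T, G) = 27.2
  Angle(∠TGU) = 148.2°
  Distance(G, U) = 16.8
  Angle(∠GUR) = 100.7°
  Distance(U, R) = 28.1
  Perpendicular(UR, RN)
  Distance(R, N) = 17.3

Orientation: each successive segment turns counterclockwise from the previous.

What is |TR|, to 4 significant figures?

47.05

∠TGU = 148.2° gives GU at 100.9° from the x-axis; with |GU| = 16.8, U = (9.947, 4.913). ∠GUR = 100.7° gives UR at -179.8° from the x-axis; with |UR| = 28.1, R = (-18.15, 4.814). Then |TR| = |R − T| = 47.05.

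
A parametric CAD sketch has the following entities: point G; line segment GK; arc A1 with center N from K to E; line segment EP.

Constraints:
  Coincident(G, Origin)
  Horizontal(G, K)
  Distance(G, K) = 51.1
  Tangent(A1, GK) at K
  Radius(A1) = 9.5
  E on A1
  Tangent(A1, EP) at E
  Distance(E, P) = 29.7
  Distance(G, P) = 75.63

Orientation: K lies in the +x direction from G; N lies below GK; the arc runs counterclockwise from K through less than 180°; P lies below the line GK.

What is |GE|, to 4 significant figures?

47.46

Checks: |NE| = 9.500 ✓; ∠(NE, EP) = 90.00° ✓; |EP| = 29.70 ✓; |GP| = 75.63 ✓.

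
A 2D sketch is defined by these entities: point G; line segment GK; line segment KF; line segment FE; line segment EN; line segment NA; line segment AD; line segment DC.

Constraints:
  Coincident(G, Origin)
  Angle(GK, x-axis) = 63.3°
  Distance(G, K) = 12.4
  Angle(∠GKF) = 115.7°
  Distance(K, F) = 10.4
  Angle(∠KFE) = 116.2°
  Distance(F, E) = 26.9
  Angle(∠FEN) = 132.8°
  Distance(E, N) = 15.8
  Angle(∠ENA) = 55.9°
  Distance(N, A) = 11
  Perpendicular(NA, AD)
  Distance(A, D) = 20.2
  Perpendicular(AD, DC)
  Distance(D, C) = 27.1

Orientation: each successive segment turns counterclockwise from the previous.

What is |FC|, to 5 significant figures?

51.639

NA is perpendicular to AD, so AD runs at 92.700°; with |AD| = 20.2, D = (-25.339, 21.210). The perpendicularity gives DC at right angles to AD, so DC runs at -177.30°; with |DC| = 27.1, C = (-52.409, 19.934). Then |FC| = |C − F| = 51.639.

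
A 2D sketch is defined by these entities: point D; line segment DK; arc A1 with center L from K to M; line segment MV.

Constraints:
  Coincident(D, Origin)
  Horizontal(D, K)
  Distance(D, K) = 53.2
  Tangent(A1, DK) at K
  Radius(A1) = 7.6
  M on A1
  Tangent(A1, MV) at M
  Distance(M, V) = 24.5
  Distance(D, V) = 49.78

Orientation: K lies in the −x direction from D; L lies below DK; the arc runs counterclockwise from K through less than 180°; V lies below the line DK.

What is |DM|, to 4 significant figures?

59.76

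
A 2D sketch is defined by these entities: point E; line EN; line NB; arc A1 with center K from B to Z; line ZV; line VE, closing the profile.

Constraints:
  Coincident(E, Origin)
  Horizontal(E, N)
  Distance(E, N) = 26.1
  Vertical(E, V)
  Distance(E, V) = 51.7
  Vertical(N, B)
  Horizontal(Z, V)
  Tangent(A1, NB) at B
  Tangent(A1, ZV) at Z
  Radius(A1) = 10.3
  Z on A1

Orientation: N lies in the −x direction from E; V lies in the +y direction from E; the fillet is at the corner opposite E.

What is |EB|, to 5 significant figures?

48.940

E is at the origin; E and N share the same y with |EN| = 26.1 and N on the −x side, so N = (-26.100, 0.0000). E and V share the same x with |EV| = 51.7 and V on the +y side, so V = (0.0000, 51.700). The virtual corner opposite E is at (-26.100, 51.700). The tangent condition forces KB to be normal to NB and A1 meets ZV tangentially, so KZ is at right angles to ZV, with radius 10.3, so the center K sits 10.3 in from both sides at K = (-15.800, 41.400). That places the tangent points at B = (-26.100, 41.400) on NB and Z = (-15.800, 51.700) on ZV. Then |EB| = |B − E| = 48.940.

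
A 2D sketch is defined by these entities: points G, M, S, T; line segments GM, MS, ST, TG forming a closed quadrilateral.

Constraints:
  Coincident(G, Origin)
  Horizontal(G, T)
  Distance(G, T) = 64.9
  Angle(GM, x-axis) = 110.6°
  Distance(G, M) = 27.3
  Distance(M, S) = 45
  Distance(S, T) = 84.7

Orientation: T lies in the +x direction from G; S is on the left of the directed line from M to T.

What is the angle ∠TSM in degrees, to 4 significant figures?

66.87°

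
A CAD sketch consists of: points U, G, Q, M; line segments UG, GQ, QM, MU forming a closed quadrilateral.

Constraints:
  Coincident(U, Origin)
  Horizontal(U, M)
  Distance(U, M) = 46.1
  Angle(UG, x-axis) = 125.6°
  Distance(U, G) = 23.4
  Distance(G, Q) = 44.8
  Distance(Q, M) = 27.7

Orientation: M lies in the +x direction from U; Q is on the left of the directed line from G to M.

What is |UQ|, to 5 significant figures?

38.713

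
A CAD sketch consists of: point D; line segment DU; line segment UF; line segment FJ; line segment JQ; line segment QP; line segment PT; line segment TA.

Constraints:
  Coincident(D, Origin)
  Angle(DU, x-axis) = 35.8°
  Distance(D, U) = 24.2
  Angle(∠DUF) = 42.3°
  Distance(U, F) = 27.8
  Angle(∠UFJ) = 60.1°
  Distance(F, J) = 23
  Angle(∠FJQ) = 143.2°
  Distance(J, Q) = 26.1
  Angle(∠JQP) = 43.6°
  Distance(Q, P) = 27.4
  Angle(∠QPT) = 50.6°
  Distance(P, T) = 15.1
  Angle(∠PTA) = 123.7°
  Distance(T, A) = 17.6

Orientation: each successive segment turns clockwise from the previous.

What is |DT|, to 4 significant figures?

8.108

∠JQP = 43.6° gives QP at -35.00° from the x-axis; with |QP| = 27.4, P = (14.04, 12.15). ∠QPT = 50.6° gives PT at -164.4° from the x-axis; with |PT| = 15.1, T = (-0.5085, 8.092). Then |DT| = |T − D| = 8.108.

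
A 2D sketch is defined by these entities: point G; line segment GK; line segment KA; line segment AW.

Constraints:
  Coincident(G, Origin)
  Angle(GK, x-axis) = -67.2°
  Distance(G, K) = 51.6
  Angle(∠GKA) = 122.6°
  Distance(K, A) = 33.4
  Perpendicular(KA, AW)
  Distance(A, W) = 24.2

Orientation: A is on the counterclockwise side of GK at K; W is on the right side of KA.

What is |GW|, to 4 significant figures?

91.24

G is at the origin; GK runs at -67.2° with length 51.6, so K = 51.6·(cos -67.2°, sin -67.2°) = (20.00, -47.57). ∠GKA = 122.6°, so KA runs at -67.2° + (180° − 122.6°) = -9.800° from the x-axis; with |KA| = 33.4, A = K + 33.4·(cos -9.800°, sin -9.800°) = (52.91, -53.25). The perpendicularity gives AW at right angles to KA; with |AW| = 24.2 on the right of KA, W = A + 24.2·(-0.1702, -0.9854) = (48.79, -77.10). Then |GW| = |W − G| = 91.24.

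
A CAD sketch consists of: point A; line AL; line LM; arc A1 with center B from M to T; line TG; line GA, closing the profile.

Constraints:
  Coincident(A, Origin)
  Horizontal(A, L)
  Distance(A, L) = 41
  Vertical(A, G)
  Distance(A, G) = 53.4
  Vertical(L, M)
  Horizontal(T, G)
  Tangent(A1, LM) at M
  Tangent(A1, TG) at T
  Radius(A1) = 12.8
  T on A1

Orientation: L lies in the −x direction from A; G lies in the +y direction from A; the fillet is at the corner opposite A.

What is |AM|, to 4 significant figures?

57.70

The virtual corner opposite A is at (-41.00, 53.40). A1 meets LM tangentially, so BM is at right angles to LM and A1 meets TG tangentially, so BT is at right angles to TG, with radius 12.8, so the center B sits 12.8 in from both sides at B = (-28.20, 40.60). That places the tangent points at M = (-41.00, 40.60) on LM and T = (-28.20, 53.40) on TG. Then |AM| = |M − A| = 57.70.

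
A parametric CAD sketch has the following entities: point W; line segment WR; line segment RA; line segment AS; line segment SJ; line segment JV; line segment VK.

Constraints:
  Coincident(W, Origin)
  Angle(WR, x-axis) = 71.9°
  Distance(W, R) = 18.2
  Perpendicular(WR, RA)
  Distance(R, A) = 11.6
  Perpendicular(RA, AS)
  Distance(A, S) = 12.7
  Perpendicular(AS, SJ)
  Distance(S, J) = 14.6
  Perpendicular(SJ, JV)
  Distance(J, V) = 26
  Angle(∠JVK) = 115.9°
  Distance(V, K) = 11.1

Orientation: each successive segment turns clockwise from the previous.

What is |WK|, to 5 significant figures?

37.014

W is at the origin; WR runs at 71.9° with length 18.2, so R = (5.6543, 17.299). WR ⟂ RA, so RA runs at -18.100°; with |RA| = 11.6, A = (16.680, 13.696). The perpendicularity gives AS at right angles to RA, so AS runs at -108.10°; with |AS| = 12.7, S = (12.735, 1.6240). The perpendicularity gives SJ at right angles to AS, so SJ runs at 161.90°; with |SJ| = 14.6, J = (-1.1428, 6.1599). The perpendicularity gives JV at right angles to SJ, so JV runs at 71.900°; with |JV| = 26.0, V = (6.9348, 30.873). ∠JVK = 115.9° gives VK at 7.8000° from the x-axis; with |VK| = 11.1, K = (17.932, 32.380). Then |WK| = |K − W| = 37.014.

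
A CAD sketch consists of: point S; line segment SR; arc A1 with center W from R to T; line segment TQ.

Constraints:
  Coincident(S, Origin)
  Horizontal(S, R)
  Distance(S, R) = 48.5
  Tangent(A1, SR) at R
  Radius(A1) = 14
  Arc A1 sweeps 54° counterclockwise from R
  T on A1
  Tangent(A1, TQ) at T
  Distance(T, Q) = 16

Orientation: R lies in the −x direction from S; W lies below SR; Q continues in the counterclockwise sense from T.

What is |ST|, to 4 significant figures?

60.10

S is at the origin; SR is horizontal with |SR| = 48.5 and R on the −x side, so R = (-48.50, 0.000). Tangency of A1 to SR means the radius WR is perpendicular to SR, so W = R + (0, -14) = (-48.50, -14.00). On A1, R sits at bearing 90° from W; a 54° counterclockwise sweep puts T at bearing 144°, so T = W + 14.0·(cos 144°, sin 144°) = (-59.83, -5.771). Then |ST| = |T − S| = 60.10.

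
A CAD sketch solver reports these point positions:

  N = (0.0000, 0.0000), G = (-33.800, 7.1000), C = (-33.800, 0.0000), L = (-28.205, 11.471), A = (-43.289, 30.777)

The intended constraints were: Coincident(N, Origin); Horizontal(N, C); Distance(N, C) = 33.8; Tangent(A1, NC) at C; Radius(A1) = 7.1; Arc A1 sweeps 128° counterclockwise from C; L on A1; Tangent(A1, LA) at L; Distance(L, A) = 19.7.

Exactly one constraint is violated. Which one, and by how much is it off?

Distance(L, A) = 19.7 — off by 4.80.

N = (0.00, 0.00) ✓; N.y = 0.00, C.y = 0.00 ✓; |NC| = 33.80 ✓; ∠(GC, CN) = 90.00° ✓; |GC| = 7.100 ✓; bearing(G→L) − bearing(G→C) = 128.0° ✓; |GL| = 7.100 ✓; ∠(GL, LA) = 90.00° ✓; |LA| = 24.50 ✗.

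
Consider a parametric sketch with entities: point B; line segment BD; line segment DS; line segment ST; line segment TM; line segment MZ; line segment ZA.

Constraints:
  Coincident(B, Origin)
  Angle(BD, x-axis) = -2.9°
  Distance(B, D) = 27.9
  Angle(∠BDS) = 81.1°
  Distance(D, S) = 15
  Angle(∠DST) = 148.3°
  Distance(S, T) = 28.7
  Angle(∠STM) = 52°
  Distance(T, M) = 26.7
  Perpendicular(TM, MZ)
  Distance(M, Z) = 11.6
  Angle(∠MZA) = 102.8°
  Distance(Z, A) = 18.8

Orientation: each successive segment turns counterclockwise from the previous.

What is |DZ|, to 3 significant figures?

17.0

B is at the origin; BD runs at -2.9° with length 27.9, so D = (27.9, -1.41). ∠BDS = 81.1° gives DS at 96.0° from the x-axis; with |DS| = 15.0, S = (26.3, 13.5). ∠DST = 148.3° gives ST at 128° from the x-axis; with |ST| = 28.7, T = (8.75, 36.2). ∠STM = 52.0° gives TM at -104° from the x-axis; with |TM| = 26.7, M = (2.15, 10.3). TM is perpendicular to MZ, so MZ runs at -14.3°; with |MZ| = 11.6, Z = (13.4, 7.48). Then |DZ| = |Z − D| = 17.0.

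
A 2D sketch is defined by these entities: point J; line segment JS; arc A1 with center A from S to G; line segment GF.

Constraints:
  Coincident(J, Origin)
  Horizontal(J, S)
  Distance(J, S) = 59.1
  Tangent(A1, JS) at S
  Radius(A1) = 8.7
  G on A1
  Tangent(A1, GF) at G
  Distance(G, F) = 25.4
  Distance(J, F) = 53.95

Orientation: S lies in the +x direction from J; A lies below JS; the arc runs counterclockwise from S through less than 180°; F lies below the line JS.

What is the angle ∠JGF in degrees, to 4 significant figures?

82.34°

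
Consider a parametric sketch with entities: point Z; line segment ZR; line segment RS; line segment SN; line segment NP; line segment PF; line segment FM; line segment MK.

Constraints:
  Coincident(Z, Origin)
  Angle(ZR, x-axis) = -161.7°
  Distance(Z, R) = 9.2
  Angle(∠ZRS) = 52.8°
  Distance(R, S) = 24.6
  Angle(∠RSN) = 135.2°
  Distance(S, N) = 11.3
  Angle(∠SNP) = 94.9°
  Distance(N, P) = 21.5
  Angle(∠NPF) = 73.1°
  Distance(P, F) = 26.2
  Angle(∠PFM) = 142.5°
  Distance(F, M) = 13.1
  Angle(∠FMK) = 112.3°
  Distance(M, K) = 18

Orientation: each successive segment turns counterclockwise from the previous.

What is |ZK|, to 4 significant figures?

28.95

∠PFM = 142.5° gives FM at -120.2° from the x-axis; with |FM| = 13.1, M = (-10.20, -14.66). ∠FMK = 112.3° gives MK at -52.50° from the x-axis; with |MK| = 18.0, K = (0.7610, -28.94). Then |ZK| = |K − Z| = 28.95.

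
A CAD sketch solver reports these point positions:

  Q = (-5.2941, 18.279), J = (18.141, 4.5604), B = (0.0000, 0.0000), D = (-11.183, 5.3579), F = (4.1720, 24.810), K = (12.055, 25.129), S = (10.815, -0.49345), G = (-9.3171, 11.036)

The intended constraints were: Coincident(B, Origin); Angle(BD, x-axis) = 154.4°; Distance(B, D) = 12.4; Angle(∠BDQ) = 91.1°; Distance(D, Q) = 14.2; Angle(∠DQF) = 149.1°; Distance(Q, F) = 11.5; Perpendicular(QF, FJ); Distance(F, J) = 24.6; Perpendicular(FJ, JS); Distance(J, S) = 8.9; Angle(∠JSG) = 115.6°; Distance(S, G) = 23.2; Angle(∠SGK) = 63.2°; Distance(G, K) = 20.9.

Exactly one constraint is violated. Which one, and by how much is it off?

Distance(G, K) = 20.9 — off by 4.70.

B = (0.00, 0.00) ✓; BD at 154.4° ✓; |BD| = 12.40 ✓; ∠BDQ = 91.10° ✓; |DQ| = 14.20 ✓; ∠DQF = 149.1° ✓; |QF| = 11.50 ✓; ∠(QF, FJ) = 90.00° ✓; |FJ| = 24.60 ✓; ∠(FJ, JS) = 90.00° ✓; |JS| = 8.900 ✓; ∠JSG = 115.6° ✓; |SG| = 23.20 ✓; ∠SGK = 63.20° ✓; |GK| = 25.60 ✗.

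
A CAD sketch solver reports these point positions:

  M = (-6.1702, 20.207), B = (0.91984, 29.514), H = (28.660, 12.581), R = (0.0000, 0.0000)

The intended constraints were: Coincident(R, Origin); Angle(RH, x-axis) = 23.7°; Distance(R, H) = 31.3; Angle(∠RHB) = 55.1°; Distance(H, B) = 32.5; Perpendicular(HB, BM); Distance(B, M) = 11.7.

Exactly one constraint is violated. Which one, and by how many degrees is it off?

Perpendicular(HB, BM) — off by 5.90°.

R = (0.00, 0.00) ✓; RH at 23.70° ✓; |RH| = 31.30 ✓; ∠RHB = 55.10° ✓; |HB| = 32.50 ✓; ∠(HB, BM) = 84.10° ✗; |BM| = 11.70 ✓.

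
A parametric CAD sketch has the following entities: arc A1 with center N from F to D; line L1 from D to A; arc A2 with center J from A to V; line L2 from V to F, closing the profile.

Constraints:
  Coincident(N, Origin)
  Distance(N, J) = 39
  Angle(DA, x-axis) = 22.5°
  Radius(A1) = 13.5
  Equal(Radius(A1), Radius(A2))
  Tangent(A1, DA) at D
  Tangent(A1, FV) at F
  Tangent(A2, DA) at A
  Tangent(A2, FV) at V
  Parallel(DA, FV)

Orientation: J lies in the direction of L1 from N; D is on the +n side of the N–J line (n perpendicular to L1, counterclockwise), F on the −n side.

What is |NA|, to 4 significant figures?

41.27

Tangency of A1 to both parallel lines with radius 13.5 puts D and F at N ± 13.5·n: D = (-5.166, 12.47), F = (5.166, -12.47). Equal radii place A and V the same way about J: A = J + 13.5·n = (30.87, 27.40), V = J − 13.5·n = (41.20, 2.452). Then |NA| = |A − N| = 41.27.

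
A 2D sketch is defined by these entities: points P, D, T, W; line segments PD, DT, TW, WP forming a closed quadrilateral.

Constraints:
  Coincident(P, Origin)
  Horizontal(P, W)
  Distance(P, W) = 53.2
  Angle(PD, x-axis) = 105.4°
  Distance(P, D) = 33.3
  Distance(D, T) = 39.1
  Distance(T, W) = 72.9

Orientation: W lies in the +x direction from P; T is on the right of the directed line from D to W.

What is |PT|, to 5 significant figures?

20.257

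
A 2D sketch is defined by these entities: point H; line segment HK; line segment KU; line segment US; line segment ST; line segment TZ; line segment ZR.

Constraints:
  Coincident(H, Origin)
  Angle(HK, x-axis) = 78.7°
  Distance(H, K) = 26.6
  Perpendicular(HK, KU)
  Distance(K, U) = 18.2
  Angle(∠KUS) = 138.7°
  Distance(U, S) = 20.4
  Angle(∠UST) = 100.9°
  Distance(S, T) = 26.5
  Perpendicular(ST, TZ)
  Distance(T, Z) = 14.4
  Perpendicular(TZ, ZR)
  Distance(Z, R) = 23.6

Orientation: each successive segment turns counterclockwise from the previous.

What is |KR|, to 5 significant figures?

21.470

ST ⟂ TZ, so TZ runs at 19.100°; with |TZ| = 14.4, Z = (-8.0234, -0.87864). The perpendicularity gives ZR at right angles to TZ, so ZR runs at 109.10°; with |ZR| = 23.6, R = (-15.746, 21.422). Then |KR| = |R − K| = 21.470.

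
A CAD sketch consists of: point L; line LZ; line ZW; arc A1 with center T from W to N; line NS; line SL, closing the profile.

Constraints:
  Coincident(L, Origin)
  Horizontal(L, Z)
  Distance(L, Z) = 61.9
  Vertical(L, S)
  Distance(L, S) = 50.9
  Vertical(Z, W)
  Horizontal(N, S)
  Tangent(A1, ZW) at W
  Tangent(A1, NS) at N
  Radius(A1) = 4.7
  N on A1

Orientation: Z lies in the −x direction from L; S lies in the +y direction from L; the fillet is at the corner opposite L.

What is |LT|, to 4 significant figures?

73.53

L is at the origin; L and Z share the same y with |LZ| = 61.9 and Z on the −x side, so Z = (-61.90, 0.000). LS is vertical with |LS| = 50.9 and S on the +y side, so S = (0.000, 50.90). The virtual corner opposite L is at (-61.90, 50.90). Since A1 is tangent to ZW there, TW ⟂ ZW and the tangent condition forces TN to be normal to NS, with radius 4.7, so the center T sits 4.7 in from both sides at T = (-57.20, 46.20). Then |LT| = |T − L| = 73.53.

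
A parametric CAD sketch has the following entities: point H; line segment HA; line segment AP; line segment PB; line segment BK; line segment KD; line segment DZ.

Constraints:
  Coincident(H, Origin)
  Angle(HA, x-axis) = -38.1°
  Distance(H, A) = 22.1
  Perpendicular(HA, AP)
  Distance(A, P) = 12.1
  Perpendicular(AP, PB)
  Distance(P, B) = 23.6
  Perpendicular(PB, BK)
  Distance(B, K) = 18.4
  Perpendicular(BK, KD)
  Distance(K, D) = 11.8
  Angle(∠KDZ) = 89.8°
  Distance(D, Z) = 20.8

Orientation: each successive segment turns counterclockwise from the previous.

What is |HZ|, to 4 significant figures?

17.74

The perpendicularity gives KD at right angles to BK, so KD runs at -38.10°; with |KD| = 11.8, D = (4.218, -11.31). ∠KDZ = 89.8° gives DZ at 52.10° from the x-axis; with |DZ| = 20.8, Z = (17.00, 5.100). Then |HZ| = |Z − H| = 17.74.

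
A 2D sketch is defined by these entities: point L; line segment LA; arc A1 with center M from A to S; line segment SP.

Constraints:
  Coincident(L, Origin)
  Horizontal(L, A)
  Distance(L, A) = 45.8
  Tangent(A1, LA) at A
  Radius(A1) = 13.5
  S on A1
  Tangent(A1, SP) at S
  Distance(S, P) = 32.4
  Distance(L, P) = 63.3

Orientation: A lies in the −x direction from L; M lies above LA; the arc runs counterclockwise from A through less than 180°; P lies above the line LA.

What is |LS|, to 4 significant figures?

36.86

Checks: |MS| = 13.50 ✓; ∠(MS, SP) = 90.00° ✓; |SP| = 32.40 ✓; |LP| = 63.30 ✓.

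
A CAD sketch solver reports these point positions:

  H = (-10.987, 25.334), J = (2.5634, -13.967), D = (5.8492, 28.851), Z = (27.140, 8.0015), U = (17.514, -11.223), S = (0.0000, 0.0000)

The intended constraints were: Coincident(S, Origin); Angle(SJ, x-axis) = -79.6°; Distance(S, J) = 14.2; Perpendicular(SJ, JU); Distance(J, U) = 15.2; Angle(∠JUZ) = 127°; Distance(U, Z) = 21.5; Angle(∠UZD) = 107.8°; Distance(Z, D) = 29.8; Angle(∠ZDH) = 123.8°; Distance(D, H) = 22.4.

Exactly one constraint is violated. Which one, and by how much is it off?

Distance(D, H) = 22.4 — off by 5.20.

S = (0.00, 0.00) ✓; SJ at -79.60° ✓; |SJ| = 14.20 ✓; ∠(SJ, JU) = 90.00° ✓; |JU| = 15.20 ✓; ∠JUZ = 127.0° ✓; |UZ| = 21.50 ✓; ∠UZD = 107.8° ✓; |ZD| = 29.80 ✓; ∠ZDH = 123.8° ✓; |DH| = 17.20 ✗.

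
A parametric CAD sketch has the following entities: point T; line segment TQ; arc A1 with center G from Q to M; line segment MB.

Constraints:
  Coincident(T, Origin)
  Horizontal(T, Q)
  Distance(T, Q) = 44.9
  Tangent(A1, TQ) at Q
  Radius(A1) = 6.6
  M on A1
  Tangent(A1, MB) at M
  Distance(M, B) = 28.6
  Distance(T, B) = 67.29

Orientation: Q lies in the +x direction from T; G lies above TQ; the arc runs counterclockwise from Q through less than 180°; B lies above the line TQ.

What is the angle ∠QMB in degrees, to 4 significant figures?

142.9°

T is at the origin; T and Q share the same y with |TQ| = 44.9 and Q on the +x side, so Q = (44.90, 0.000). The tangent condition forces GQ to be normal to TQ, so G = Q + (0, 6.6) = (44.90, 6.600). Since GM ⟂ MB (tangency), |GB| = √(6.6² + 28.6²) = 29.35 regardless of where M sits on A1. So B lies on both circle(T, 67.29) and circle(G, 29.35); the above-TQ intersection is B = (59.01, 32.34). M is the foot of the tangent from B: M = (51.25, 4.810).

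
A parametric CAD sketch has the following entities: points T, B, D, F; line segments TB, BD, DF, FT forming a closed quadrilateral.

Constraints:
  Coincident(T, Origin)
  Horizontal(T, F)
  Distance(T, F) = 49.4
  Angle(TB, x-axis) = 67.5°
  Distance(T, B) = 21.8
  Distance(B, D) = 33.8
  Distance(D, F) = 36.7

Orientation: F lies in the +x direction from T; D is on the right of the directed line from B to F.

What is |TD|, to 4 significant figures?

19.89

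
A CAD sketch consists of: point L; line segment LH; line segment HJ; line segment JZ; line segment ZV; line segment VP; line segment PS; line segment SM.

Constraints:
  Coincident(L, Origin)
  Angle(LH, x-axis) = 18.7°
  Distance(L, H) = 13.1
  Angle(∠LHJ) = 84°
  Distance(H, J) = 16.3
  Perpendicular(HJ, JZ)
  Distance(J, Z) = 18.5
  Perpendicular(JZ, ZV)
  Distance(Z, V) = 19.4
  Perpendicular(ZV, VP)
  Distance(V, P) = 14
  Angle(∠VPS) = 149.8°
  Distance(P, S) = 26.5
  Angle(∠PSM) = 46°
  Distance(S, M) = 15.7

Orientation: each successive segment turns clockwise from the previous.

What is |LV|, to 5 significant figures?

7.0651

L is at the origin; LH runs at 18.7° with length 13.1, so H = (12.408, 4.2000). ∠LHJ = 84.0° gives HJ at -77.300° from the x-axis; with |HJ| = 16.3, J = (15.992, -11.701). HJ ⟂ JZ, so JZ runs at -167.30°; with |JZ| = 18.5, Z = (-2.0554, -15.768). JZ ⟂ ZV, so ZV runs at 102.70°; with |ZV| = 19.4, V = (-6.3205, 3.1570). Then |LV| = |V − L| = 7.0651.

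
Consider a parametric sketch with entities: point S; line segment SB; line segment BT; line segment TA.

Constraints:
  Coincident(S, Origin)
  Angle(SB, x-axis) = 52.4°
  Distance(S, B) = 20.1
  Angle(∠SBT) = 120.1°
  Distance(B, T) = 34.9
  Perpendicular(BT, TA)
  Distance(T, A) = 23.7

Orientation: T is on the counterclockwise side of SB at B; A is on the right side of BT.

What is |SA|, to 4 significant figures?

60.92

S is at the origin; SB runs at 52.4° with length 20.1, so B = 20.1·(cos 52.4°, sin 52.4°) = (12.26, 15.93). ∠SBT = 120.1°, so BT runs at 52.4° + (180° − 120.1°) = 112.3° from the x-axis; with |BT| = 34.9, T = B + 34.9·(cos 112.3°, sin 112.3°) = (-0.9791, 48.21). BT is perpendicular to TA; with |TA| = 23.7 on the right of BT, A = T + 23.7·(0.9252, 0.3795) = (20.95, 57.21). Then |SA| = |A − S| = 60.92.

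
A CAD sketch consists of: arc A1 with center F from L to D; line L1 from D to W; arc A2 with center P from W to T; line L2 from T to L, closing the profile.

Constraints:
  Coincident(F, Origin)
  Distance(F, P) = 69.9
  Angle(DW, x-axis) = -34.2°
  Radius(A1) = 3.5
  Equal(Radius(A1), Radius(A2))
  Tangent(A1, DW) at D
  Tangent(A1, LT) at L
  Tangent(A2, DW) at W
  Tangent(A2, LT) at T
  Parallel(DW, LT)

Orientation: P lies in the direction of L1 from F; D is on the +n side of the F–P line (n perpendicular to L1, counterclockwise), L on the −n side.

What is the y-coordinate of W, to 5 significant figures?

-36.395

Tangency of A1 to both parallel lines with radius 3.5 puts D and L at F ± 3.5·n: D = (1.9673, 2.8948), L = (-1.9673, -2.8948). Equal radii place W and T the same way about P: W = P + 3.5·n = (59.780, -36.395), T = P − 3.5·n = (55.846, -42.184). So W.y = -36.395.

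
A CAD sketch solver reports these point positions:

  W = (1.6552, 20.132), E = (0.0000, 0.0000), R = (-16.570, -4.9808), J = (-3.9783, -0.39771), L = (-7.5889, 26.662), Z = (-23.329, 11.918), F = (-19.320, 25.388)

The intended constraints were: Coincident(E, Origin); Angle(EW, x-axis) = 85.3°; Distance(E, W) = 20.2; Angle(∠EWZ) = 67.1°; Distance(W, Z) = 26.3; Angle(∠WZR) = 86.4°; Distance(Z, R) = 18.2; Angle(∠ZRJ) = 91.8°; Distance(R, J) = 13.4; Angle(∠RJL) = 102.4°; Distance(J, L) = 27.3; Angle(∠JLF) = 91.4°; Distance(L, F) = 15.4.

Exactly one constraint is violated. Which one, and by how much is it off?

Distance(L, F) = 15.4 — off by 3.60.

E = (0.00, 0.00) ✓; EW at 85.30° ✓; |EW| = 20.20 ✓; ∠EWZ = 67.10° ✓; |WZ| = 26.30 ✓; ∠WZR = 86.40° ✓; |ZR| = 18.20 ✓; ∠ZRJ = 91.80° ✓; |RJ| = 13.40 ✓; ∠RJL = 102.4° ✓; |JL| = 27.30 ✓; ∠JLF = 91.40° ✓; |LF| = 11.80 ✗.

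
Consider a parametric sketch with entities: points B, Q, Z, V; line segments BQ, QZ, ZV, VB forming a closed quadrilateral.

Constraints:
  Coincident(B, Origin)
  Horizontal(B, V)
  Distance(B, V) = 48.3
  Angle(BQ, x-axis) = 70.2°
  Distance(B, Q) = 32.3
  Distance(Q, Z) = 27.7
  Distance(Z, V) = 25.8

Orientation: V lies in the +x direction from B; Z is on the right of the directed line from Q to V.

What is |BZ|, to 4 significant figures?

23.74

B is at the origin; BV is horizontal with |BV| = 48.3 and V in +x, so V = (48.3, 0). BQ runs at 70.2° with |BQ| = 32.3, so Q = (10.94, 30.39). Z is determined by |QZ| = 27.7 and |ZV| = 25.8 together: it lies at the intersection of circle(Q, 27.7) and circle(V, 25.8). With |QV| = 48.16, the foot of the radical line on QV is 25.13 from Q and the perpendicular offset is √(27.7² − 25.13²) = 11.64. Taking the right-of-QV solution: Z = (23.09, 5.498).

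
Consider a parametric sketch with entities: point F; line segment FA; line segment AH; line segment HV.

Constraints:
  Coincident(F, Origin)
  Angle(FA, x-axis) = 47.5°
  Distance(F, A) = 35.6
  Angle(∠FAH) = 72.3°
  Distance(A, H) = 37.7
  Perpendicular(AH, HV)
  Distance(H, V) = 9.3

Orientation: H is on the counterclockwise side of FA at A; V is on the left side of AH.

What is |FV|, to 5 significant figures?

36.445

∠FAH = 72.3°, so AH runs at 47.5° + (180° − 72.3°) = 155.20° from the x-axis; with |AH| = 37.7, H = A + 37.7·(cos 155.20°, sin 155.20°) = (-10.172, 42.060). The perpendicularity gives HV at right angles to AH; with |HV| = 9.3 on the left of AH, V = H + 9.3·(-0.41945, -0.90778) = (-14.073, 33.618). Then |FV| = |V − F| = 36.445.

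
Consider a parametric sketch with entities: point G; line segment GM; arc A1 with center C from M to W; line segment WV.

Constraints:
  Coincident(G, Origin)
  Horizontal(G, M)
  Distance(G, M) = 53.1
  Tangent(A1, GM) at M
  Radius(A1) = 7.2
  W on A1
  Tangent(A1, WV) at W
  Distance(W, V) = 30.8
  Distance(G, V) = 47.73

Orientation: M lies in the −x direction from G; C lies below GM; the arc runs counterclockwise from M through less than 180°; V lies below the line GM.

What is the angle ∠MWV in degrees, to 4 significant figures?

110.5°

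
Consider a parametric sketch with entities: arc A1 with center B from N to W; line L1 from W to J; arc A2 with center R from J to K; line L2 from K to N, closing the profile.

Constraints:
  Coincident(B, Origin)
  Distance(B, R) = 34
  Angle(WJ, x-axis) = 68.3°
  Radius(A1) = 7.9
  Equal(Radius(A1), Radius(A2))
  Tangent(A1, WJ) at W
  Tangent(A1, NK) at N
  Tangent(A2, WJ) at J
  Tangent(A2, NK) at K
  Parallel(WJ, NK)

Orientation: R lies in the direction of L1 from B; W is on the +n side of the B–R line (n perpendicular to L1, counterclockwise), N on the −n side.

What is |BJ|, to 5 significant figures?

34.906

Tangency of A1 to both parallel lines with radius 7.9 puts W and N at B ± 7.9·n: W = (-7.3401, 2.9210), N = (7.3401, -2.9210). Equal radii place J and K the same way about R: J = R + 7.9·n = (5.2312, 34.512), K = R − 7.9·n = (19.912, 28.670). Then |BJ| = |J − B| = 34.906.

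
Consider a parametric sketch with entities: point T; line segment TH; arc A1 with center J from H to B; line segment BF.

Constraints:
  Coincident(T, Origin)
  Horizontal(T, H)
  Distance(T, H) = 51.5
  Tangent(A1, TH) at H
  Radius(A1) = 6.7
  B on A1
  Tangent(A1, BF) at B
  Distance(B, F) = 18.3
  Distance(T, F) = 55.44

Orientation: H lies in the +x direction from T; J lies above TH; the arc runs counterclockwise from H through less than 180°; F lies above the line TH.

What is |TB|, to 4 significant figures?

58.27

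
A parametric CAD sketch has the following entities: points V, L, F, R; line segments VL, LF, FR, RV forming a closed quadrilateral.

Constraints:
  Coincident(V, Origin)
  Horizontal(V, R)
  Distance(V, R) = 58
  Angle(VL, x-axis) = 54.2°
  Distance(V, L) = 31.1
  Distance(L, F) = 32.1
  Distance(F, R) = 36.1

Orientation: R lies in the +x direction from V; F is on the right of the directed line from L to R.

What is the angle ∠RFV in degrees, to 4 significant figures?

153.2°

Checks: |LF| = 32.10 ✓; |FR| = 36.10 ✓.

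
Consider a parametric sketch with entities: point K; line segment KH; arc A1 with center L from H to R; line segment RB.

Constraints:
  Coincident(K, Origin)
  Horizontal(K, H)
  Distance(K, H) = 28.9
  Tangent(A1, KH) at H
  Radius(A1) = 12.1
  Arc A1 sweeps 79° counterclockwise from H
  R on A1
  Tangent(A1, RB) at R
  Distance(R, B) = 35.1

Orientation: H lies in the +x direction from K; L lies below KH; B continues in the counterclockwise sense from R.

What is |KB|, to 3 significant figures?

45.4

On A1, H sits at bearing 90° from L; a 79° counterclockwise sweep puts R at bearing 169°, so R = L + 12.1·(cos 169°, sin 169°) = (17.0, -9.79). Tangency of A1 to RB means the radius LR is perpendicular to RB, so RB runs along (−sin 169°, cos 169°); with |RB| = 35.1, B = (10.3, -44.2). Then |KB| = |B − K| = 45.4.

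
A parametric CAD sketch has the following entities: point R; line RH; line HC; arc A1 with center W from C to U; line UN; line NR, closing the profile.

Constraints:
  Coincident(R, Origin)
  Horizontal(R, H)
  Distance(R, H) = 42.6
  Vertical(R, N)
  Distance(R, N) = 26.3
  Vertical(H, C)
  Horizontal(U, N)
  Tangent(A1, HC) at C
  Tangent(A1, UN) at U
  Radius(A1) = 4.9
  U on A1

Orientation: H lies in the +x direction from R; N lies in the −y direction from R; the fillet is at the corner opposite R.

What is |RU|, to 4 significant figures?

45.97

R is at the origin; R and H share the same y with |RH| = 42.6 and H on the +x side, so H = (42.60, 0.000). RN is vertical with |RN| = 26.3 and N on the −y side, so N = (0.000, -26.30). The virtual corner opposite R is at (42.60, -26.30). A1 meets HC tangentially, so WC is at right angles to HC and A1 meets UN tangentially, so WU is at right angles to UN, with radius 4.9, so the center W sits 4.9 in from both sides at W = (37.70, -21.40). That places the tangent points at C = (42.60, -21.40) on HC and U = (37.70, -26.30) on UN. Then |RU| = |U − R| = 45.97.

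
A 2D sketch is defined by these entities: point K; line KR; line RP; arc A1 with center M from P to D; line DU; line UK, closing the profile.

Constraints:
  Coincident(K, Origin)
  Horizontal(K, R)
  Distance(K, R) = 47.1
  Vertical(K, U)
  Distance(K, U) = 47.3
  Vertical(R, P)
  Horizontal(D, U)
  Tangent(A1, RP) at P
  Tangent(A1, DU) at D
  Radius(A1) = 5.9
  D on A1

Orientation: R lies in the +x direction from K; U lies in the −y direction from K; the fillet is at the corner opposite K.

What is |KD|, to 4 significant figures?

62.73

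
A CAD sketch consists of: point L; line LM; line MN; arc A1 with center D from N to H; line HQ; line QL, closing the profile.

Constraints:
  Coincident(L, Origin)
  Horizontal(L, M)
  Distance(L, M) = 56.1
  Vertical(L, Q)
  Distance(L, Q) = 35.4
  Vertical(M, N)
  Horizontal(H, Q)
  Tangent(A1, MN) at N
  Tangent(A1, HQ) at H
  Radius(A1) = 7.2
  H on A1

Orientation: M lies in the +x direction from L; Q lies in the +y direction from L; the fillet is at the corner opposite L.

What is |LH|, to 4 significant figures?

60.37

L is at the origin; L and M share the same y with |LM| = 56.1 and M on the +x side, so M = (56.10, 0.000). L and Q share the same x with |LQ| = 35.4 and Q on the +y side, so Q = (0.000, 35.40). The virtual corner opposite L is at (56.10, 35.40). A1 meets MN tangentially, so DN is at right angles to MN and tangency of A1 to HQ means the radius DH is perpendicular to HQ, with radius 7.2, so the center D sits 7.2 in from both sides at D = (48.90, 28.20). That places the tangent points at N = (56.10, 28.20) on MN and H = (48.90, 35.40) on HQ. Then |LH| = |H − L| = 60.37.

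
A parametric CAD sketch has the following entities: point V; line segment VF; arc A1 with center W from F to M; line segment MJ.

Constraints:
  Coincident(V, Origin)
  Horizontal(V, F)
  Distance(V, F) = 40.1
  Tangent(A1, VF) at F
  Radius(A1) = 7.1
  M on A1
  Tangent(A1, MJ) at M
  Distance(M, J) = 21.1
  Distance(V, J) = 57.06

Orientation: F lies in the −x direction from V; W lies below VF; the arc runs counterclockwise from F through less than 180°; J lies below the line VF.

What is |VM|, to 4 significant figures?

47.50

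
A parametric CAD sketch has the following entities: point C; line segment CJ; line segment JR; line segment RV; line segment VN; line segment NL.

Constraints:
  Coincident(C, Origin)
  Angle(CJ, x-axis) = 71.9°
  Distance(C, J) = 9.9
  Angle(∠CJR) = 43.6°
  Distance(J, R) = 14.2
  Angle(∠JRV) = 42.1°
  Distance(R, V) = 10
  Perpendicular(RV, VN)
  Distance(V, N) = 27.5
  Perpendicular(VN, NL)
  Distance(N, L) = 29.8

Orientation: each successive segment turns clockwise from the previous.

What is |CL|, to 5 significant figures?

40.639

C is at the origin; CJ runs at 71.9° with length 9.9, so J = (3.0757, 9.4101). ∠CJR = 43.6° gives JR at -64.500° from the x-axis; with |JR| = 14.2, R = (9.1890, -3.4066). ∠JRV = 42.1° gives RV at 157.60° from the x-axis; with |RV| = 10.0, V = (-0.056506, 0.40410). The perpendicularity gives VN at right angles to RV, so VN runs at 67.600°; with |VN| = 27.5, N = (10.423, 25.829). VN ⟂ NL, so NL runs at -22.400°; with |NL| = 29.8, L = (37.974, 14.473). Then |CL| = |L − C| = 40.639.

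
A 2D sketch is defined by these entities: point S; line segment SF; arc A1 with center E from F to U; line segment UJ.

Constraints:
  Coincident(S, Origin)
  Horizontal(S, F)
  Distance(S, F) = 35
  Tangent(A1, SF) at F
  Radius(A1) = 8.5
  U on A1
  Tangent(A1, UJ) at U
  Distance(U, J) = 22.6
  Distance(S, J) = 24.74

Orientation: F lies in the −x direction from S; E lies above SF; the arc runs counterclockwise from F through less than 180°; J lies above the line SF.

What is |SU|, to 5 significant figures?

28.638

Checks: |EU| = 8.500 ✓; ∠(EU, UJ) = 90.00° ✓; |UJ| = 22.60 ✓; |SJ| = 24.74 ✓.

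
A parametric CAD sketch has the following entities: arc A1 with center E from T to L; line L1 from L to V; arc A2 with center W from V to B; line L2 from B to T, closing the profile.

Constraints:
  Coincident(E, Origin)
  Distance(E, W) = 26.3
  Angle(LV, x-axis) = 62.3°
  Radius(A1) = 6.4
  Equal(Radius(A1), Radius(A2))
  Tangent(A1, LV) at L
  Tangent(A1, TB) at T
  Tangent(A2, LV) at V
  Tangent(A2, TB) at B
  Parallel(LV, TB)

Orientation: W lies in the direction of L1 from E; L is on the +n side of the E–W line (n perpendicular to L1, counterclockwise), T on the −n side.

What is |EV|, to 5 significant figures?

27.068

The slot axis is L1's direction at 62.3°, so u = (cos 62.3°, sin 62.3°) = (0.46484, 0.88539) and n = (−sin 62.3°, cos 62.3°) = (-0.88539, 0.46484). E is at the origin and W lies 26.3 along u from E, so W = 26.3·u = (12.225, 23.286). Tangency of A1 to both parallel lines with radius 6.4 puts L and T at E ± 6.4·n: L = (-5.6665, 2.9750), T = (5.6665, -2.9750). Equal radii place V and B the same way about W: V = W + 6.4·n = (6.5588, 26.261), B = W − 6.4·n = (17.892, 20.311). Then |EV| = |V − E| = 27.068.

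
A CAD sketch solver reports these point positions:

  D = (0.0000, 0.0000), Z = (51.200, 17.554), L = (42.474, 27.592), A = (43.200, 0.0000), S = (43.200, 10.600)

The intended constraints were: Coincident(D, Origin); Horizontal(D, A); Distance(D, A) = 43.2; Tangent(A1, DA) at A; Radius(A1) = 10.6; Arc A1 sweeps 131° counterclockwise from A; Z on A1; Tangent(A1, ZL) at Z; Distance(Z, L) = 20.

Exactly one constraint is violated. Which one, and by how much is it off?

Distance(Z, L) = 20 — off by 6.70.

D = (0.00, 0.00) ✓; D.y = 0.00, A.y = 0.00 ✓; |DA| = 43.20 ✓; ∠(SA, AD) = 90.00° ✓; |SA| = 10.60 ✓; bearing(S→Z) − bearing(S→A) = 131.0° ✓; |SZ| = 10.60 ✓; ∠(SZ, ZL) = 90.00° ✓; |ZL| = 13.30 ✗.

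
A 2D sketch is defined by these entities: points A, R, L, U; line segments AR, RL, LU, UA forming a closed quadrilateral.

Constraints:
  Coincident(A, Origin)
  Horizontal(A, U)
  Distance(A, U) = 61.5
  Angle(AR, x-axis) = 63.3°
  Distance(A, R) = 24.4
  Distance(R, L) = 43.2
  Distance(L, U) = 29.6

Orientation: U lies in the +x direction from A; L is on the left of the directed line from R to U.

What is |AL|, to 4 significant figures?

60.75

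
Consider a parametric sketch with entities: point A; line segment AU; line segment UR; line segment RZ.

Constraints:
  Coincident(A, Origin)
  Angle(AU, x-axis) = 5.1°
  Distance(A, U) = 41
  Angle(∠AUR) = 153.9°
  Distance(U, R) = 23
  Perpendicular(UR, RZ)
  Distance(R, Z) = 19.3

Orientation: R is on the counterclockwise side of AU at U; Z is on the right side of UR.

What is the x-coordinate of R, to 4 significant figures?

60.51

A is at the origin; AU runs at 5.1° with length 41.0, so U = 41.0·(cos 5.1°, sin 5.1°) = (40.84, 3.645). ∠AUR = 153.9°, so UR runs at 5.1° + (180° − 153.9°) = 31.20° from the x-axis; with |UR| = 23.0, R = U + 23.0·(cos 31.20°, sin 31.20°) = (60.51, 15.56). So R.x = 60.51.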